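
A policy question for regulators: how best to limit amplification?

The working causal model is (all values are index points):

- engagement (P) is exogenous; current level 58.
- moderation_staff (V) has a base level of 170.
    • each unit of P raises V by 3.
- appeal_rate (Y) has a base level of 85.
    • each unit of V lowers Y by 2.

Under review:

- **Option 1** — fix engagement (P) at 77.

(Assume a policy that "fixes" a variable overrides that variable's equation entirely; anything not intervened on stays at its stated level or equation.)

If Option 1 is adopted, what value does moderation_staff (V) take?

Option 1 (P := 77):
  P = 77
  V = 170 + 3·77 = 401

401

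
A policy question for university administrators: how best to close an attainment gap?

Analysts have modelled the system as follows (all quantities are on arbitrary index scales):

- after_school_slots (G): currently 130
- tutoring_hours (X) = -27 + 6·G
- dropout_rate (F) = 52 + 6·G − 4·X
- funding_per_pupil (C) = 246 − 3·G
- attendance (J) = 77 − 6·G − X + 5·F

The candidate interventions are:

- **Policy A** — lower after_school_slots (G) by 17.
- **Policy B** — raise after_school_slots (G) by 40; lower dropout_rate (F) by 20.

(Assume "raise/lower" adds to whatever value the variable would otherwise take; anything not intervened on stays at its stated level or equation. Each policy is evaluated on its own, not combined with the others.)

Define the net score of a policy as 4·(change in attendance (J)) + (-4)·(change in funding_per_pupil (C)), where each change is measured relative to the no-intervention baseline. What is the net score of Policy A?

6732

Baseline:
  G = 130
  X = -27 + 6·130 = 753
  F = 52 + 6·130 − 4·753 = -2180
  C = 246 − 3·130 = -144
  J = 77 − 6·130 − 753 + 5·(-2180) = -12356
Policy A (G − 17):
  G = 130 − 17 = 113
  X = -27 + 6·113 = 651
  F = 52 + 6·113 − 4·651 = -1874
  C = 246 − 3·113 = -93
  J = 77 − 6·113 − 651 + 5·(-1874) = -10622
ΔJ = -10622 − (-12356) = 1734; ΔC = -93 − (-144) = 51
Score = 4·1734 + (-4)·51 = 6732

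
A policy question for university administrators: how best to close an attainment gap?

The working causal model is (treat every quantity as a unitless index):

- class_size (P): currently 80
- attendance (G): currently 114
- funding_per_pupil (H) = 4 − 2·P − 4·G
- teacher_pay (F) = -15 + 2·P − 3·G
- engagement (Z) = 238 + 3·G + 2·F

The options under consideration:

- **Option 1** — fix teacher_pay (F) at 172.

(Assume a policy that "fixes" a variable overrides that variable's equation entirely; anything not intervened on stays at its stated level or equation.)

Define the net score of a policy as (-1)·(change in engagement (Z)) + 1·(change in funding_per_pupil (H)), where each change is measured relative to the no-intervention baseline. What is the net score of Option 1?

-738

Baseline:
  P = 80
  G = 114
  H = 4 − 2·80 − 4·114 = -612
  F = -15 + 2·80 − 3·114 = -197
  Z = 238 + 3·114 + 2·(-197) = 186
Option 1 (F := 172):
  P = 80
  G = 114
  H = 4 − 2·80 − 4·114 = -612
  F = 172
  Z = 238 + 3·114 + 2·172 = 924
ΔZ = 924 − 186 = 738; ΔH = -612 − (-612) = 0
Score = (-1)·738 + 1·0 = -738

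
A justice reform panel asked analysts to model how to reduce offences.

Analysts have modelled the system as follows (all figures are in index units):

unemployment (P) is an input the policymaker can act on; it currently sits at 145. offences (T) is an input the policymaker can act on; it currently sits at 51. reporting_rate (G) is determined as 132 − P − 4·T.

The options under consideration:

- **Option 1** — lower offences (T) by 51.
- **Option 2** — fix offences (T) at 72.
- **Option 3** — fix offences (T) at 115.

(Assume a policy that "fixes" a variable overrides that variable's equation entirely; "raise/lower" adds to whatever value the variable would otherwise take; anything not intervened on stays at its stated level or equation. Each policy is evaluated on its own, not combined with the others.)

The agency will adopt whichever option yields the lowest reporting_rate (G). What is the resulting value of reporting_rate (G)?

Option 1 (T − 51):
  P = 145
  T = 51 − 51 = 0
  G = 132 − 145 − 4·0 = -13
Option 2 (T := 72):
  P = 145
  T = 72
  G = 132 − 145 − 4·72 = -301
Option 3 (T := 115):
  P = 145
  T = 115
  G = 132 − 145 − 4·115 = -473
Comparing — Option 1: G=-13, Option 2: G=-301, Option 3: G=-473. Lowest is -473 (Option 3).

-473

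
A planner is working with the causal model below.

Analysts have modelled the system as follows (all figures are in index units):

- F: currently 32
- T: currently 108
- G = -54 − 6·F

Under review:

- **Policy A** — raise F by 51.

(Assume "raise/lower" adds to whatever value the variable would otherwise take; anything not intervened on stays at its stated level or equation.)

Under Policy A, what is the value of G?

Policy A (F + 51):
  F = 32 + 51 = 83
  G = -54 − 6·83 = -552

-552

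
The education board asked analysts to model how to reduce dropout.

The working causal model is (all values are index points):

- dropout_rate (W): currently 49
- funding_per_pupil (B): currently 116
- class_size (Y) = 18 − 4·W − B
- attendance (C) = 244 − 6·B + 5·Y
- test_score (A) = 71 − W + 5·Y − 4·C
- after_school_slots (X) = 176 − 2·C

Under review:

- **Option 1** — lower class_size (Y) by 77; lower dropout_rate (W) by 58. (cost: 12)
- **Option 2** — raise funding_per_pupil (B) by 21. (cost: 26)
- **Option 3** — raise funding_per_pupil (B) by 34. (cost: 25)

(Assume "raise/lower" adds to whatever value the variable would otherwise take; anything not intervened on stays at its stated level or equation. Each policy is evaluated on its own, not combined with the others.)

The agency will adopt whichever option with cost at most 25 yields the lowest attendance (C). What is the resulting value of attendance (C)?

-2296

Option 1 (Y − 77, W − 58):
  W = 49 − 58 = -9
  B = 116
  Y = 18 − 4·(-9) − 116 (−77 from intervention) = -139
  C = 244 − 6·116 + 5·(-139) = -1147
Option 3 (B + 34):
  W = 49
  B = 116 + 34 = 150
  Y = 18 − 4·49 − 150 = -328
  C = 244 − 6·150 + 5·(-328) = -2296
Comparing — Option 1: C=-1147, Option 3: C=-2296. Lowest is -2296 (Option 3).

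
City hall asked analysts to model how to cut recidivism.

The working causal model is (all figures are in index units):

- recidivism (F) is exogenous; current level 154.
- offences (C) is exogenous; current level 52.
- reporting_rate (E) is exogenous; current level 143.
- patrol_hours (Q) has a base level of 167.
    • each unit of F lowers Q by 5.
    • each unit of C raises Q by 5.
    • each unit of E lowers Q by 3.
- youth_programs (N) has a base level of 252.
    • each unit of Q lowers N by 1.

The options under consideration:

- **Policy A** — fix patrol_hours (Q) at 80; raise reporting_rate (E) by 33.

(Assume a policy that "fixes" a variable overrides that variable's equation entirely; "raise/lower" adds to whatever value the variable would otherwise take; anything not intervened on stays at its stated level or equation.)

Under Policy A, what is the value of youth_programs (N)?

Policy A (Q := 80, E + 33):
  F = 154
  C = 52
  E = 143 + 33 = 176
  Q = 80
  N = 252 − 80 = 172

172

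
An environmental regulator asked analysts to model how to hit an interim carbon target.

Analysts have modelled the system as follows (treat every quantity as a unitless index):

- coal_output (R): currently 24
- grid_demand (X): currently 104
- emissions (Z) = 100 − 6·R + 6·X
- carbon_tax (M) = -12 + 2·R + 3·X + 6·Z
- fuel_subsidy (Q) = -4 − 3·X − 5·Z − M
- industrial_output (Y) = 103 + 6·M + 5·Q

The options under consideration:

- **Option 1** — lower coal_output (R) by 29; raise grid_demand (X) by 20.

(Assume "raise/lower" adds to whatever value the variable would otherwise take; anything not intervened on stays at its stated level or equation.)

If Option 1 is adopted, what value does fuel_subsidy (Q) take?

-10340

Option 1 (R − 29, X + 20):
  R = 24 − 29 = -5
  X = 104 + 20 = 124
  Z = 100 − 6·(-5) + 6·124 = 874
  M = -12 + 2·(-5) + 3·124 + 6·874 = 5594
  Q = -4 − 3·124 − 5·874 − 5594 = -10340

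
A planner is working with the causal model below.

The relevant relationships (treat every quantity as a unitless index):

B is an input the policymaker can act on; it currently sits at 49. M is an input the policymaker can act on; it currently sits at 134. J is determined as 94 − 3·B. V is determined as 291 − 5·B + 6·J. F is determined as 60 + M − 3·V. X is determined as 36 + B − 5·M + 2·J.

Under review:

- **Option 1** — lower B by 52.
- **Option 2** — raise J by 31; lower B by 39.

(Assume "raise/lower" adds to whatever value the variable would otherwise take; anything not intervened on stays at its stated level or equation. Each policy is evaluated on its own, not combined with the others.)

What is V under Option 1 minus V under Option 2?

Option 1 (B − 52):
  B = 49 − 52 = -3
  J = 94 − 3·(-3) = 103
  V = 291 − 5·(-3) + 6·103 = 924
Option 2 (J + 31, B − 39):
  B = 49 − 39 = 10
  J = 94 − 3·10 (+31 from intervention) = 95
  V = 291 − 5·10 + 6·95 = 811
V: 924 − 811 = 113

113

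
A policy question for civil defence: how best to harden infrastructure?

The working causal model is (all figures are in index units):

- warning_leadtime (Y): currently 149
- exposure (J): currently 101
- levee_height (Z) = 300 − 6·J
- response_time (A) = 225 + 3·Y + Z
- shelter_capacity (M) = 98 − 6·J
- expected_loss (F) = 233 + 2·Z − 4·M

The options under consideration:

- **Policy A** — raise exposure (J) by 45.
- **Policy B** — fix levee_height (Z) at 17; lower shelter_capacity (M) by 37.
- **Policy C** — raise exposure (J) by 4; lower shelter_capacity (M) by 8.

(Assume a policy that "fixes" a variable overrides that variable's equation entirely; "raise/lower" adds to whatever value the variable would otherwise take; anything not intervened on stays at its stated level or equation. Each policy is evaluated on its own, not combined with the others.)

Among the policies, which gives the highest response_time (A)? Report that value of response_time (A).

689

Policy A (J + 45):
  Y = 149
  J = 101 + 45 = 146
  Z = 300 − 6·146 = -576
  A = 225 + 3·149 + (-576) = 96
Policy B (Z := 17, M − 37):
  Y = 149
  J = 101
  Z = 17
  A = 225 + 3·149 + 17 = 689
Policy C (J + 4, M − 8):
  Y = 149
  J = 101 + 4 = 105
  Z = 300 − 6·105 = -330
  A = 225 + 3·149 + (-330) = 342
Comparing — Policy A: A=96, Policy B: A=689, Policy C: A=342. Highest is 689 (Policy B).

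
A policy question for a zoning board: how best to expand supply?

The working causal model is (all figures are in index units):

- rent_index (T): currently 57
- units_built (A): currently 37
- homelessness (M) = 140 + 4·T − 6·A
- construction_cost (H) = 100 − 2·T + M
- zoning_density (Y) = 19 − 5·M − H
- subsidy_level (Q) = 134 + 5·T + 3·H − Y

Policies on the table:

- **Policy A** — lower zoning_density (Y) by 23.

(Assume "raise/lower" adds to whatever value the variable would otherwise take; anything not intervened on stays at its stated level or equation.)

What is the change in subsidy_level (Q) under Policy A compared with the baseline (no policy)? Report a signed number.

23

Baseline:
  T = 57
  A = 37
  M = 140 + 4·57 − 6·37 = 146
  H = 100 − 2·57 + 146 = 132
  Y = 19 − 5·146 − 132 = -843
  Q = 134 + 5·57 + 3·132 − (-843) = 1658
Policy A (Y − 23):
  T = 57
  A = 37
  M = 140 + 4·57 − 6·37 = 146
  H = 100 − 2·57 + 146 = 132
  Y = 19 − 5·146 − 132 (−23 from intervention) = -866
  Q = 134 + 5·57 + 3·132 − (-866) = 1681
Change in Q: 1681 − 1658 = 23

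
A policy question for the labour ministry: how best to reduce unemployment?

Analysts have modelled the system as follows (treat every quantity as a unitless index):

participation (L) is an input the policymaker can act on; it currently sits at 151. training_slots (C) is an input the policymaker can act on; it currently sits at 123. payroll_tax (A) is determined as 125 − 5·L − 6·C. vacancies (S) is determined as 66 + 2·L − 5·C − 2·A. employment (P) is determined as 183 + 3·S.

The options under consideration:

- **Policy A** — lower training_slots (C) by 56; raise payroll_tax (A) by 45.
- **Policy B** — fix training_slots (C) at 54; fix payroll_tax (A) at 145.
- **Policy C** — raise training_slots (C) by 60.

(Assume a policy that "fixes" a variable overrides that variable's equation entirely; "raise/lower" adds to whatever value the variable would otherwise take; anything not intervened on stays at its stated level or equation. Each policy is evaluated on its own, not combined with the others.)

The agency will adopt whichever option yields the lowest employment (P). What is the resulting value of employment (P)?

-393

Policy A (C − 56, A + 45):
  L = 151
  C = 123 − 56 = 67
  A = 125 − 5·151 − 6·67 (+45 from intervention) = -987
  S = 66 + 2·151 − 5·67 − 2·(-987) = 2007
  P = 183 + 3·2007 = 6204
Policy B (C := 54, A := 145):
  L = 151
  C = 54
  A = 145
  S = 66 + 2·151 − 5·54 − 2·145 = -192
  P = 183 + 3·(-192) = -393
Policy C (C + 60):
  L = 151
  C = 123 + 60 = 183
  A = 125 − 5·151 − 6·183 = -1728
  S = 66 + 2·151 − 5·183 − 2·(-1728) = 2909
  P = 183 + 3·2909 = 8910
Comparing — Policy A: P=6204, Policy B: P=-393, Policy C: P=8910. Lowest is -393 (Policy B).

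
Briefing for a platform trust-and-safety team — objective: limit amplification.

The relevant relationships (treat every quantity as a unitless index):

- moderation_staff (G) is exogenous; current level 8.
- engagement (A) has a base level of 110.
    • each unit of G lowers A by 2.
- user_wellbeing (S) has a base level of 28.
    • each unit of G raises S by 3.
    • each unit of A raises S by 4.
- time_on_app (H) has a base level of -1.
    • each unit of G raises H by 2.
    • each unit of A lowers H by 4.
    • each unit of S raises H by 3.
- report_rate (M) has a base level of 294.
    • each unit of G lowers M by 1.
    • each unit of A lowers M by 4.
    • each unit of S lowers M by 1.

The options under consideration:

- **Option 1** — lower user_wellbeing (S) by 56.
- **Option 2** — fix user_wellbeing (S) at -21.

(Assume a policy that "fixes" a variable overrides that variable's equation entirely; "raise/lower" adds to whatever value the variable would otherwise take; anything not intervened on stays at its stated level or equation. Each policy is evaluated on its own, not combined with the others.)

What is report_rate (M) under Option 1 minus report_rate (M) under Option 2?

-393

Option 1 (S − 56):
  G = 8
  A = 110 − 2·8 = 94
  S = 28 + 3·8 + 4·94 (−56 from intervention) = 372
  M = 294 − 8 − 4·94 − 372 = -462
Option 2 (S := -21):
  G = 8
  A = 110 − 2·8 = 94
  S = -21
  M = 294 − 8 − 4·94 − (-21) = -69
M: -462 − (-69) = -393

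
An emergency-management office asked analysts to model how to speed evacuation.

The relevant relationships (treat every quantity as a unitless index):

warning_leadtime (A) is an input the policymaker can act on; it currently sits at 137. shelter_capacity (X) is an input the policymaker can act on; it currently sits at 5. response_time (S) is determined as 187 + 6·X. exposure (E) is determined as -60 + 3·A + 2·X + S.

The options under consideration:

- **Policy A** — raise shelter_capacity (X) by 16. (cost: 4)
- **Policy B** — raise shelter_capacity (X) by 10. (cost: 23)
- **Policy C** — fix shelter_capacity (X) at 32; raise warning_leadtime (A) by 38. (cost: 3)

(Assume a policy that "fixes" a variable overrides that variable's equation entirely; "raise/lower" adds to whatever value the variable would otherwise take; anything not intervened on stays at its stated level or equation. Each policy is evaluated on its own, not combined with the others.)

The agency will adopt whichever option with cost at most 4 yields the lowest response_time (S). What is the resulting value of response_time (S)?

Policy A (X + 16):
  X = 5 + 16 = 21
  S = 187 + 6·21 = 313
Policy C (X := 32, A + 38):
  X = 32
  S = 187 + 6·32 = 379
Comparing — Policy A: S=313, Policy C: S=379. Lowest is 313 (Policy A).

313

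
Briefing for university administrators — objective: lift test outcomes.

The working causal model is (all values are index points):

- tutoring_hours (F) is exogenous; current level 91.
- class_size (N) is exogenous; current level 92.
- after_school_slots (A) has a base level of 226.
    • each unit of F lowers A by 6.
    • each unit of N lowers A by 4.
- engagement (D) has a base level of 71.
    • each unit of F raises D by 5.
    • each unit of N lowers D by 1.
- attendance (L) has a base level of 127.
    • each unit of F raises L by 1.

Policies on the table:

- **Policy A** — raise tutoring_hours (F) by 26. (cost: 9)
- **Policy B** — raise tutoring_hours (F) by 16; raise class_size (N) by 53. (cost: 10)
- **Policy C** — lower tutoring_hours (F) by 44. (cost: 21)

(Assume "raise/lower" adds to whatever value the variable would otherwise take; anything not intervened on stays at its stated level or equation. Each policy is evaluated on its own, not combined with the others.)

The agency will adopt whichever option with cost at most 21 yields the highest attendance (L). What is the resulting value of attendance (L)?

244

Policy A (F + 26):
  F = 91 + 26 = 117
  L = 127 + 117 = 244
Policy B (F + 16, N + 53):
  F = 91 + 16 = 107
  L = 127 + 107 = 234
Policy C (F − 44):
  F = 91 − 44 = 47
  L = 127 + 47 = 174
Comparing — Policy A: L=244, Policy B: L=234, Policy C: L=174. Highest is 244 (Policy A).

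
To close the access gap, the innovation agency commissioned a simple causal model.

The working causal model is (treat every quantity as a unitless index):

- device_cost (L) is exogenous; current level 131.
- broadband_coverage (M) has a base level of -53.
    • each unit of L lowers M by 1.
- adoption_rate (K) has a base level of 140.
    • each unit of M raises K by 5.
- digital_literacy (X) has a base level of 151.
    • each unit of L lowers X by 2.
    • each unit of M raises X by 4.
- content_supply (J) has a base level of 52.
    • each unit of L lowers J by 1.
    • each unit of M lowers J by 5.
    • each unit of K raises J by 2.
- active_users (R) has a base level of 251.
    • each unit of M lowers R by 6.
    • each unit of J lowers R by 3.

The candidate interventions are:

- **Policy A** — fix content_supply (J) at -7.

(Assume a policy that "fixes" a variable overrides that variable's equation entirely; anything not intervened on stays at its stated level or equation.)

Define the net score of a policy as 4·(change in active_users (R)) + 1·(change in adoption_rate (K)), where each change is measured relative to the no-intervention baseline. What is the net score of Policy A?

Baseline:
  L = 131
  M = -53 − 131 = -184
  K = 140 + 5·(-184) = -780
  J = 52 − 131 − 5·(-184) + 2·(-780) = -719
  R = 251 − 6·(-184) − 3·(-719) = 3512
Policy A (J := -7):
  L = 131
  M = -53 − 131 = -184
  K = 140 + 5·(-184) = -780
  J = -7
  R = 251 − 6·(-184) − 3·(-7) = 1376
ΔR = 1376 − 3512 = -2136; ΔK = -780 − (-780) = 0
Score = 4·(-2136) + 1·0 = -8544

-8544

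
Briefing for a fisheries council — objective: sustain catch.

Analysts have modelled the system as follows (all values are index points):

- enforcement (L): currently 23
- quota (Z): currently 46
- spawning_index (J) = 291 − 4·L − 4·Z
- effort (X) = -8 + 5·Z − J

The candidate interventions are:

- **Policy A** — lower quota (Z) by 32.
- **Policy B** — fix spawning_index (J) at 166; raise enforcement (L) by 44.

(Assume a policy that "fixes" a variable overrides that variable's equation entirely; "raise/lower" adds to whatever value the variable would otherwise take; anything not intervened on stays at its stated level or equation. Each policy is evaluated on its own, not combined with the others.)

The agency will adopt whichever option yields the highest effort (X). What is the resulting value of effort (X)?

56

Policy A (Z − 32):
  L = 23
  Z = 46 − 32 = 14
  J = 291 − 4·23 − 4·14 = 143
  X = -8 + 5·14 − 143 = -81
Policy B (J := 166, L + 44):
  L = 23 + 44 = 67
  Z = 46
  J = 166
  X = -8 + 5·46 − 166 = 56
Comparing — Policy A: X=-81, Policy B: X=56. Highest is 56 (Policy B).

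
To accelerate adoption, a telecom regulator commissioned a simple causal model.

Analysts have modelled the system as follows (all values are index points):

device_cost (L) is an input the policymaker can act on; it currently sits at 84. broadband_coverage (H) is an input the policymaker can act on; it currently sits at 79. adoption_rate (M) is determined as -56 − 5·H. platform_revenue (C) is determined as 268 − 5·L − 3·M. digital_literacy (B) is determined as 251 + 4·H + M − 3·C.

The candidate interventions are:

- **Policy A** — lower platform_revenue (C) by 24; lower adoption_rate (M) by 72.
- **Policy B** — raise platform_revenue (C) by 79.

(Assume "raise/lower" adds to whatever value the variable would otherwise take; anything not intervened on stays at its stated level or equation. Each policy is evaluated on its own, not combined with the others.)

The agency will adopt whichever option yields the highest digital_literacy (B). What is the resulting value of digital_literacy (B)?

Policy A (C − 24, M − 72):
  L = 84
  H = 79
  M = -56 − 5·79 (−72 from intervention) = -523
  C = 268 − 5·84 − 3·(-523) (−24 from intervention) = 1393
  B = 251 + 4·79 + (-523) − 3·1393 = -4135
Policy B (C + 79):
  L = 84
  H = 79
  M = -56 − 5·79 = -451
  C = 268 − 5·84 − 3·(-451) (+79 from intervention) = 1280
  B = 251 + 4·79 + (-451) − 3·1280 = -3724
Comparing — Policy A: B=-4135, Policy B: B=-3724. Highest is -3724 (Policy B).

-3724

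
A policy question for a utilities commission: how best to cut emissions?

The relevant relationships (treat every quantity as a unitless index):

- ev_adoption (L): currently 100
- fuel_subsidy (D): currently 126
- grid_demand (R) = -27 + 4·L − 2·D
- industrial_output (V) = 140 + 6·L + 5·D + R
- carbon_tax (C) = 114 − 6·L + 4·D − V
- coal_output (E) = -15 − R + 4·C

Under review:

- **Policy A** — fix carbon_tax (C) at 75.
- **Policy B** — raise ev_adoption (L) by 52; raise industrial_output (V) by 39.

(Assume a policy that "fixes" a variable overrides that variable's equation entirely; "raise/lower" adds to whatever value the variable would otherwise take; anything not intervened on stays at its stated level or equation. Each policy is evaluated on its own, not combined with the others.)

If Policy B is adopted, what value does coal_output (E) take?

Policy B (L + 52, V + 39):
  L = 100 + 52 = 152
  D = 126
  R = -27 + 4·152 − 2·126 = 329
  V = 140 + 6·152 + 5·126 + 329 (+39 from intervention) = 2050
  C = 114 − 6·152 + 4·126 − 2050 = -2344
  E = -15 − 329 + 4·(-2344) = -9720

-9720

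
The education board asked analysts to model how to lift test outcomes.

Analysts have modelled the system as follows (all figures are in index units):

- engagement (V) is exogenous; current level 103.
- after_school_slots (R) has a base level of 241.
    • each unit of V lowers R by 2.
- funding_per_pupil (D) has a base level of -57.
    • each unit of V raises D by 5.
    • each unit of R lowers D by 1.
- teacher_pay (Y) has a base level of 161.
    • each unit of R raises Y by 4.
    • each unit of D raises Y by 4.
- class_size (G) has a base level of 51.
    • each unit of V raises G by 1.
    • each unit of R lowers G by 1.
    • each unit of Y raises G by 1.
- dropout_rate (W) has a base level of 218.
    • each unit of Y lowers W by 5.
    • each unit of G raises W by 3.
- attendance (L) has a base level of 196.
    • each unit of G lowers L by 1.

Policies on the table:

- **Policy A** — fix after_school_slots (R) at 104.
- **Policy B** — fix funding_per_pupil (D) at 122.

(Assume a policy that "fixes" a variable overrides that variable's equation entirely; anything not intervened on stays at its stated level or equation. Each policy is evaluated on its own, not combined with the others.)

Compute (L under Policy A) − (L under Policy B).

-1135

Policy A (R := 104):
  V = 103
  R = 104
  D = -57 + 5·103 − 104 = 354
  Y = 161 + 4·104 + 4·354 = 1993
  G = 51 + 103 − 104 + 1993 = 2043
  L = 196 − 2043 = -1847
Policy B (D := 122):
  V = 103
  R = 241 − 2·103 = 35
  D = 122
  Y = 161 + 4·35 + 4·122 = 789
  G = 51 + 103 − 35 + 789 = 908
  L = 196 − 908 = -712
L: -1847 − (-712) = -1135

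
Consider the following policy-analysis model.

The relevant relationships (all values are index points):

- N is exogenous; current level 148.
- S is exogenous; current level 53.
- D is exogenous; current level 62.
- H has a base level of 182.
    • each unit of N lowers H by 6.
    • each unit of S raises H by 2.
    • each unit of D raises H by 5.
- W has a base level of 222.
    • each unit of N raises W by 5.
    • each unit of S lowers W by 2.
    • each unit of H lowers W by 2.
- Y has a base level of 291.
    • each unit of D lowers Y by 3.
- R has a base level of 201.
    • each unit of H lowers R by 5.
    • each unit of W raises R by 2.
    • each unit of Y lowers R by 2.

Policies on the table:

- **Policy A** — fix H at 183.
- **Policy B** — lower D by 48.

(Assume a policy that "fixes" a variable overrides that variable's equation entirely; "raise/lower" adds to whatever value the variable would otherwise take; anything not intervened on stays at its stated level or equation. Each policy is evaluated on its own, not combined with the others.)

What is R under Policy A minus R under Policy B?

Policy A (H := 183):
  N = 148
  S = 53
  D = 62
  H = 183
  W = 222 + 5·148 − 2·53 − 2·183 = 490
  Y = 291 − 3·62 = 105
  R = 201 − 5·183 + 2·490 − 2·105 = 56
Policy B (D − 48):
  N = 148
  S = 53
  D = 62 − 48 = 14
  H = 182 − 6·148 + 2·53 + 5·14 = -530
  W = 222 + 5·148 − 2·53 − 2·(-530) = 1916
  Y = 291 − 3·14 = 249
  R = 201 − 5·(-530) + 2·1916 − 2·249 = 6185
R: 56 − 6185 = -6129

-6129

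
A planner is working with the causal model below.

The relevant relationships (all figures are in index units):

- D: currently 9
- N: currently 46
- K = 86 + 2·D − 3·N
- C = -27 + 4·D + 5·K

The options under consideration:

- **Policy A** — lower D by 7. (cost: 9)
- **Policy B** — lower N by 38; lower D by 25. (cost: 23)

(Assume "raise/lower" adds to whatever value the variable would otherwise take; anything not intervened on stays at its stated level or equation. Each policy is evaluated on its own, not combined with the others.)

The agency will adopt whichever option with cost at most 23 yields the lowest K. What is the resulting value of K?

-48

Policy A (D − 7):
  D = 9 − 7 = 2
  N = 46
  K = 86 + 2·2 − 3·46 = -48
Policy B (N − 38, D − 25):
  D = 9 − 25 = -16
  N = 46 − 38 = 8
  K = 86 + 2·(-16) − 3·8 = 30
Comparing — Policy A: K=-48, Policy B: K=30. Lowest is -48 (Policy A).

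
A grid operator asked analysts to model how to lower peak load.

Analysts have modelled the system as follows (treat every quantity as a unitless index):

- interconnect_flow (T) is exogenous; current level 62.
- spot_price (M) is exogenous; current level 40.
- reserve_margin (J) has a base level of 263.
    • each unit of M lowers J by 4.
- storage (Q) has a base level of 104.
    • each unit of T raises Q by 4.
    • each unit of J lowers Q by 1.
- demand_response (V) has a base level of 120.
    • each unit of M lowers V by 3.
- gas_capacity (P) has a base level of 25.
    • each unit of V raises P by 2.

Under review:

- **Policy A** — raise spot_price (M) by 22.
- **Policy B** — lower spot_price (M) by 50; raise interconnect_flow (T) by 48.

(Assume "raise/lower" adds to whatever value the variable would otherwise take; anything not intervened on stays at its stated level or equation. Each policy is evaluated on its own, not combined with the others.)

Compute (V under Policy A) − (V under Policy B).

-216

Policy A (M + 22):
  M = 40 + 22 = 62
  V = 120 − 3·62 = -66
Policy B (M − 50, T + 48):
  M = 40 − 50 = -10
  V = 120 − 3·(-10) = 150
V: -66 − 150 = -216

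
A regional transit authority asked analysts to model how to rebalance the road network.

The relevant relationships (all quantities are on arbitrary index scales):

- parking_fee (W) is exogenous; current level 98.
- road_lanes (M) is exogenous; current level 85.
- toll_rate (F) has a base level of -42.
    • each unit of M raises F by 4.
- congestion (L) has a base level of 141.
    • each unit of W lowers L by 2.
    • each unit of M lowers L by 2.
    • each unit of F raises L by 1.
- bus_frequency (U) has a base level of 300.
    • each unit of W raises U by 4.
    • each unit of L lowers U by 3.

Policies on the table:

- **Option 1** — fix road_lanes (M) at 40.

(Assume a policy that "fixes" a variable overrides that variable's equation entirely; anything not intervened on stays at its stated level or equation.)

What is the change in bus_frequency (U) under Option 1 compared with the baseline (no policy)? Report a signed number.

Baseline:
  W = 98
  M = 85
  F = -42 + 4·85 = 298
  L = 141 − 2·98 − 2·85 + 298 = 73
  U = 300 + 4·98 − 3·73 = 473
Option 1 (M := 40):
  W = 98
  M = 40
  F = -42 + 4·40 = 118
  L = 141 − 2·98 − 2·40 + 118 = -17
  U = 300 + 4·98 − 3·(-17) = 743
Change in U: 743 − 473 = 270

270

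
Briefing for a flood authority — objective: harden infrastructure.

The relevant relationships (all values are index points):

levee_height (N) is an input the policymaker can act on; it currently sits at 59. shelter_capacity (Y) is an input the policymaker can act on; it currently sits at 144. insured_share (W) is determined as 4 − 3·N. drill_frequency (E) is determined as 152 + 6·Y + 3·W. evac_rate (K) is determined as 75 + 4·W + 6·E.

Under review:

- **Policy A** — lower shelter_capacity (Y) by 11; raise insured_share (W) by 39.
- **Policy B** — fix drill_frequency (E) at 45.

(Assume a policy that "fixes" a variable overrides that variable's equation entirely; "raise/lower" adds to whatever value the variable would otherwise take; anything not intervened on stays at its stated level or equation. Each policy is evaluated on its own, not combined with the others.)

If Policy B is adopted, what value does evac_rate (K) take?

Policy B (E := 45):
  N = 59
  Y = 144
  W = 4 − 3·59 = -173
  E = 45
  K = 75 + 4·(-173) + 6·45 = -347

-347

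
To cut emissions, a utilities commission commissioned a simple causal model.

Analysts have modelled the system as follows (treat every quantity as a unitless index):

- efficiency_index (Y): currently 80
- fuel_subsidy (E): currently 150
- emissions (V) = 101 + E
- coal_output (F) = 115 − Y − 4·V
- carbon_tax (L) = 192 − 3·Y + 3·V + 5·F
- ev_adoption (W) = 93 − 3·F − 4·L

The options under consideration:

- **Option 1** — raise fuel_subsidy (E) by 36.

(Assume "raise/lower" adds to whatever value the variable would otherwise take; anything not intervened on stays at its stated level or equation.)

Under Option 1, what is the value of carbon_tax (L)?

Option 1 (E + 36):
  Y = 80
  E = 150 + 36 = 186
  V = 101 + 186 = 287
  F = 115 − 80 − 4·287 = -1113
  L = 192 − 3·80 + 3·287 + 5·(-1113) = -4752

-4752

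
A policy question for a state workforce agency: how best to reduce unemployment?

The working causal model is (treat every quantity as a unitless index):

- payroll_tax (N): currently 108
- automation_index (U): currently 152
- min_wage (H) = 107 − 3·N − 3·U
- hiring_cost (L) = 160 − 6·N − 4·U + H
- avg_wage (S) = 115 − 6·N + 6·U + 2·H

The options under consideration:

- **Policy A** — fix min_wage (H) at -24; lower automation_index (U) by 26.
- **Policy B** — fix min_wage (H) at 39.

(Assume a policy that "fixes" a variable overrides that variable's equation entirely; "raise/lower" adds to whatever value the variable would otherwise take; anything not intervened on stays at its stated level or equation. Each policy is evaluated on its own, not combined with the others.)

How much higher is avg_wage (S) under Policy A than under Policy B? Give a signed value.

-282

Policy A (H := -24, U − 26):
  N = 108
  U = 152 − 26 = 126
  H = -24
  S = 115 − 6·108 + 6·126 + 2·(-24) = 175
Policy B (H := 39):
  N = 108
  U = 152
  H = 39
  S = 115 − 6·108 + 6·152 + 2·39 = 457
S: 175 − 457 = -282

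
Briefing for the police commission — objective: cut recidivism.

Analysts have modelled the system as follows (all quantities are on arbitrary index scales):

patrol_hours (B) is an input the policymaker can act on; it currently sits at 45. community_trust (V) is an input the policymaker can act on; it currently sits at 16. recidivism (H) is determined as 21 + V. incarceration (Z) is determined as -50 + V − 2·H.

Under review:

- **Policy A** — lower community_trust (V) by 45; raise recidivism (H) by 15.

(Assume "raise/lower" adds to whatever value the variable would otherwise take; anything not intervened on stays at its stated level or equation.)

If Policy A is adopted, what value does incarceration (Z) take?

Policy A (V − 45, H + 15):
  V = 16 − 45 = -29
  H = 21 + (-29) (+15 from intervention) = 7
  Z = -50 + (-29) − 2·7 = -93

-93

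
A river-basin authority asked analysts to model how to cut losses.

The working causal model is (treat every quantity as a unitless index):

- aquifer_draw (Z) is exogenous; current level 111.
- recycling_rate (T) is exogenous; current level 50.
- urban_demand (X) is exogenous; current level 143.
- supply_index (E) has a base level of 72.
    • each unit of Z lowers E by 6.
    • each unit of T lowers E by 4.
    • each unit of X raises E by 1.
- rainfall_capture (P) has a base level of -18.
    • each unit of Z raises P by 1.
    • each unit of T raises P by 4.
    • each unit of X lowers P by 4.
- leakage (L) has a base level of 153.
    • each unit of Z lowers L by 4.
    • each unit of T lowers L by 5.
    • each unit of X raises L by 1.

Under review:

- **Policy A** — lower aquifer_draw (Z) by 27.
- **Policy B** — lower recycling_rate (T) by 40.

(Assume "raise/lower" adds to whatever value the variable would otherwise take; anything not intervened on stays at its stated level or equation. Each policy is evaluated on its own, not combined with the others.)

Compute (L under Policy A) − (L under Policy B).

-92

Policy A (Z − 27):
  Z = 111 − 27 = 84
  T = 50
  X = 143
  L = 153 − 4·84 − 5·50 + 143 = -290
Policy B (T − 40):
  Z = 111
  T = 50 − 40 = 10
  X = 143
  L = 153 − 4·111 − 5·10 + 143 = -198
L: -290 − (-198) = -92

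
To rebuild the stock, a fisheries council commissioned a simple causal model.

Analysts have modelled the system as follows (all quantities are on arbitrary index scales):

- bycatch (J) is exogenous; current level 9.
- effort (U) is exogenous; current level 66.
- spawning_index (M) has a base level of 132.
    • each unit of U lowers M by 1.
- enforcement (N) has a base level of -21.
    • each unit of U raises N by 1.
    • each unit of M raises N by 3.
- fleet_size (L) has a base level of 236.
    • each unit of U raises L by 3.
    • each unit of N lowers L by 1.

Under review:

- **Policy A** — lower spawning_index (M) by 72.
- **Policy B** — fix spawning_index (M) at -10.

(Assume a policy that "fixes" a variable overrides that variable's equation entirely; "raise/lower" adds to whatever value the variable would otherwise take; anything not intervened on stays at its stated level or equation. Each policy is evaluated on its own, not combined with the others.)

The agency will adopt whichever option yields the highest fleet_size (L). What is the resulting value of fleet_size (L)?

419

Policy A (M − 72):
  U = 66
  M = 132 − 66 (−72 from intervention) = -6
  N = -21 + 66 + 3·(-6) = 27
  L = 236 + 3·66 − 27 = 407
Policy B (M := -10):
  U = 66
  M = -10
  N = -21 + 66 + 3·(-10) = 15
  L = 236 + 3·66 − 15 = 419
Comparing — Policy A: L=407, Policy B: L=419. Highest is 419 (Policy B).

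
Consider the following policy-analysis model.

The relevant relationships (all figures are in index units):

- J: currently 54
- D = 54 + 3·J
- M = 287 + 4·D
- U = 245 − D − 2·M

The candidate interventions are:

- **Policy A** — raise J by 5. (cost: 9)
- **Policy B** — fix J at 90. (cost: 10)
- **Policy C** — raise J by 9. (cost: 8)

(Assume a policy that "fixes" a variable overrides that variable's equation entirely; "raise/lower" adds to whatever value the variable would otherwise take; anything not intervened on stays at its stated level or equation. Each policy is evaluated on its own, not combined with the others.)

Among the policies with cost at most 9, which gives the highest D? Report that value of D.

243

Policy A (J + 5):
  J = 54 + 5 = 59
  D = 54 + 3·59 = 231
Policy C (J + 9):
  J = 54 + 9 = 63
  D = 54 + 3·63 = 243
Comparing — Policy A: D=231, Policy C: D=243. Highest is 243 (Policy C).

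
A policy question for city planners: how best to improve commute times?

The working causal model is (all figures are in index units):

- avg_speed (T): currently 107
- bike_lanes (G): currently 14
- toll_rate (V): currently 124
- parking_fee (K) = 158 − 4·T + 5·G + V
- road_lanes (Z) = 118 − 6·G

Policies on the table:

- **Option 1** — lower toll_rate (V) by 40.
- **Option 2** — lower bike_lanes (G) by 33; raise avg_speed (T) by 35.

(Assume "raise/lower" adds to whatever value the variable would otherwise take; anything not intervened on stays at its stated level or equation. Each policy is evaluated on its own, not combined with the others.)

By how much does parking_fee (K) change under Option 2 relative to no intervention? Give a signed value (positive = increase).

-305

Baseline:
  T = 107
  G = 14
  V = 124
  K = 158 − 4·107 + 5·14 + 124 = -76
Option 2 (G − 33, T + 35):
  T = 107 + 35 = 142
  G = 14 − 33 = -19
  V = 124
  K = 158 − 4·142 + 5·(-19) + 124 = -381
Change in K: -381 − (-76) = -305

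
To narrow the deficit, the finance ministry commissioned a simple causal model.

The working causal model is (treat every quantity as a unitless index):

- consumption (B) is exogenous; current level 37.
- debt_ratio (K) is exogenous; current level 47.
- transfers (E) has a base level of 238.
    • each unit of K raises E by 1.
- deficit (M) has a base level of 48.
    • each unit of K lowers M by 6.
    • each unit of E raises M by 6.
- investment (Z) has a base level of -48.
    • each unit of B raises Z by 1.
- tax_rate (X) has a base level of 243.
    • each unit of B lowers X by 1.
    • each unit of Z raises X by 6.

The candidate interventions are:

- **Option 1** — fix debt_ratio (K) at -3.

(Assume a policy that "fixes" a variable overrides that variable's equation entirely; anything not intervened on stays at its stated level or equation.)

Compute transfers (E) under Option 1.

Option 1 (K := -3):
  K = -3
  E = 238 + (-3) = 235

235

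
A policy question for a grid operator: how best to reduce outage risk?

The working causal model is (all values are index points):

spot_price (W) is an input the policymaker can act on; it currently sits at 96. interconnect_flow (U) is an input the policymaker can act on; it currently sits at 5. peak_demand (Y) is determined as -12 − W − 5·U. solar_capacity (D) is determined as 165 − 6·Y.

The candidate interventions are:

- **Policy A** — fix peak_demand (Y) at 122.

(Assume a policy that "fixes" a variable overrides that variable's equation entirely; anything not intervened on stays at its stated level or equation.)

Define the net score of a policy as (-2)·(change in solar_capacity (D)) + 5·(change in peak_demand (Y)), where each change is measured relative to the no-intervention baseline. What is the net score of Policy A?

Baseline:
  W = 96
  U = 5
  Y = -12 − 96 − 5·5 = -133
  D = 165 − 6·(-133) = 963
Policy A (Y := 122):
  W = 96
  U = 5
  Y = 122
  D = 165 − 6·122 = -567
ΔD = -567 − 963 = -1530; ΔY = 122 − (-133) = 255
Score = (-2)·(-1530) + 5·255 = 4335

4335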